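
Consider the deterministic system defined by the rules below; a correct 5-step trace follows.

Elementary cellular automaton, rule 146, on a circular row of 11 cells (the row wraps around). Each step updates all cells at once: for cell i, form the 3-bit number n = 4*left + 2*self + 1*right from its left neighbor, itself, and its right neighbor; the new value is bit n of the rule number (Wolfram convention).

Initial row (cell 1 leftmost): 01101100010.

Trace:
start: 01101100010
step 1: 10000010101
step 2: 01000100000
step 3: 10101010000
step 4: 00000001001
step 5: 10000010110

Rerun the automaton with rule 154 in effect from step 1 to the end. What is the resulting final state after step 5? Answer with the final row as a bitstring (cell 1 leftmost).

10101011100

(re-executing steps 1..5 under rule 154; state before step 1: 01101100010)
step 1: 11001010101
step 2: 10110000001
step 3: 00101000011
step 4: 11000100110
step 5: 10101011100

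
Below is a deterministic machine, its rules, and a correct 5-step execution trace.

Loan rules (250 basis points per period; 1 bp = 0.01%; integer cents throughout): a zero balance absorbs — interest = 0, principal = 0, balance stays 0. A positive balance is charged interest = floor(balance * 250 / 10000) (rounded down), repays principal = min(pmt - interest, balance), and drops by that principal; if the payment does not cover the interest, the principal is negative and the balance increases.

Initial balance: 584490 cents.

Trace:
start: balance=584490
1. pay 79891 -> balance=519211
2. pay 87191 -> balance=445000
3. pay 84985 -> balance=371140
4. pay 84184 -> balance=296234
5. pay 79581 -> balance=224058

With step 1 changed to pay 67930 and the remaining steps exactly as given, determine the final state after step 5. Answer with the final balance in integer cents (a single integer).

(re-executing from step 1 with the substitution; state before step 1: balance=584490)
1. pay 67930 -> balance=531172
2. pay 87191 -> balance=457260
3. pay 84985 -> balance=383706
4. pay 84184 -> balance=309114
5. pay 79581 -> balance=237260

237260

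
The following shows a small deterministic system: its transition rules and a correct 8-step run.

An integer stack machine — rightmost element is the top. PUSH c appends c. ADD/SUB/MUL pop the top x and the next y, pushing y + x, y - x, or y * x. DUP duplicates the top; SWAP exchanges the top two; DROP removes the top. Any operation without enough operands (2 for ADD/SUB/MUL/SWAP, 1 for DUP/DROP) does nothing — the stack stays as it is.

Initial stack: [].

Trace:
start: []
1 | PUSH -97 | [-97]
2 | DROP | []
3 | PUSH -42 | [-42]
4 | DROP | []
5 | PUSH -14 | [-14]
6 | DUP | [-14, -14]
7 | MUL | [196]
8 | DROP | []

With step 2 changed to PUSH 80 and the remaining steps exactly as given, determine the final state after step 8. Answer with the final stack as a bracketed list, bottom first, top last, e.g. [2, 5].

(re-executing from step 2 with the substitution; state before step 2: [-97])
2 | PUSH 80 | [-97, 80]
3 | PUSH -42 | [-97, 80, -42]
4 | DROP | [-97, 80]
5 | PUSH -14 | [-97, 80, -14]
6 | DUP | [-97, 80, -14, -14]
7 | MUL | [-97, 80, 196]
8 | DROP | [-97, 80]

[-97, 80]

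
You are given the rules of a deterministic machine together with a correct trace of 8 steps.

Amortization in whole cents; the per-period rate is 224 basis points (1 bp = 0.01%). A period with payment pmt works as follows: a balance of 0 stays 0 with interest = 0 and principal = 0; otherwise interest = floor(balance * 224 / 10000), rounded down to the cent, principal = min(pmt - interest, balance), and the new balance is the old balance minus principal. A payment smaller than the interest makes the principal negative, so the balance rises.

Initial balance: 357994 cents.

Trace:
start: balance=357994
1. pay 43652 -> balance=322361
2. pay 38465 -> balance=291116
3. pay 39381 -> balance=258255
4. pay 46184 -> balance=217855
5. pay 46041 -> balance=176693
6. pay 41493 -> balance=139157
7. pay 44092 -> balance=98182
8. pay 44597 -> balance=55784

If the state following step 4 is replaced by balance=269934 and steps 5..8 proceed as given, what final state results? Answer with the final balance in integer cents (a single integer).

112689

state after step 4 := balance=269934
5. pay 46041 -> balance=229939
6. pay 41493 -> balance=193596
7. pay 44092 -> balance=153840
8. pay 44597 -> balance=112689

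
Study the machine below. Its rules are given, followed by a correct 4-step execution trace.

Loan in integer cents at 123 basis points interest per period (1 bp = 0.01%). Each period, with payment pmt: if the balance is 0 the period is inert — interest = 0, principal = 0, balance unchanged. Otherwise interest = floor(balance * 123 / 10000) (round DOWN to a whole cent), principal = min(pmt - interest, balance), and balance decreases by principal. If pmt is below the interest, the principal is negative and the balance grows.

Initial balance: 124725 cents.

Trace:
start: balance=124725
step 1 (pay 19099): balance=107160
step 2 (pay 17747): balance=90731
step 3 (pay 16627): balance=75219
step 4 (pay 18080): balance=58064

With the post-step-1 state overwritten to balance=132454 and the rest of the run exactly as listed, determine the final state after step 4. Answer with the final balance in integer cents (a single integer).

84303

state after step 1 := balance=132454
step 2 (pay 17747): balance=116336
step 3 (pay 16627): balance=101139
step 4 (pay 18080): balance=84303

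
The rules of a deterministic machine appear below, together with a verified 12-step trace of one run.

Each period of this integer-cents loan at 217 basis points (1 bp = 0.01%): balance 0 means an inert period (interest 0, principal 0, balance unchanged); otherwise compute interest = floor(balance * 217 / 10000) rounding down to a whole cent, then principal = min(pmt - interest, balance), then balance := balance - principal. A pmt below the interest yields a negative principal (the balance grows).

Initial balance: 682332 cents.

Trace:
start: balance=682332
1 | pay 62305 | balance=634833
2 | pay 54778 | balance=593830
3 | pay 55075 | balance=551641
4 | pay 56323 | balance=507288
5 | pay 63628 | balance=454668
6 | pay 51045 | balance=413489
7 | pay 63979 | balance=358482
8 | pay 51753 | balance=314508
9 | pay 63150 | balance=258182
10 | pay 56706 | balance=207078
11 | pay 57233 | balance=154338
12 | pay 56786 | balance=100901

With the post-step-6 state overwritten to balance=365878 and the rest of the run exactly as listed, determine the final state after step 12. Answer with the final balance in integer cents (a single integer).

state after step 6 := balance=365878
7 | pay 63979 | balance=309838
8 | pay 51753 | balance=264808
9 | pay 63150 | balance=207404
10 | pay 56706 | balance=155198
11 | pay 57233 | balance=101332
12 | pay 56786 | balance=46744

46744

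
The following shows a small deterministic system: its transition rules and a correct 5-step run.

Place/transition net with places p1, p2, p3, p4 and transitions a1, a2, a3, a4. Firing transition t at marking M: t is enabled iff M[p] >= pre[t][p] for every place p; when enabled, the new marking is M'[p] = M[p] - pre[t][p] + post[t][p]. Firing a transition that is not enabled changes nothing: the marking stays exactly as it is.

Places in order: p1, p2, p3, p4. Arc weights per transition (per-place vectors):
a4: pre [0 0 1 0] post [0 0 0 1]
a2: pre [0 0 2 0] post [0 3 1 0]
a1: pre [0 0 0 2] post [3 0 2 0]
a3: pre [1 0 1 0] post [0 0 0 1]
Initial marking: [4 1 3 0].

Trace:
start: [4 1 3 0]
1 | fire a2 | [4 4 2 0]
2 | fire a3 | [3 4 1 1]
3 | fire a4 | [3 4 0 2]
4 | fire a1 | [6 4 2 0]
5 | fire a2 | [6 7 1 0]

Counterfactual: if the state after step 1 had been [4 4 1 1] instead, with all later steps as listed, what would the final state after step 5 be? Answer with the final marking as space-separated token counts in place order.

6 7 1 0

state after step 1 := [4 4 1 1]
2 | fire a3 | [3 4 0 2]
3 | fire a4 | [3 4 0 2]
4 | fire a1 | [6 4 2 0]
5 | fire a2 | [6 7 1 0]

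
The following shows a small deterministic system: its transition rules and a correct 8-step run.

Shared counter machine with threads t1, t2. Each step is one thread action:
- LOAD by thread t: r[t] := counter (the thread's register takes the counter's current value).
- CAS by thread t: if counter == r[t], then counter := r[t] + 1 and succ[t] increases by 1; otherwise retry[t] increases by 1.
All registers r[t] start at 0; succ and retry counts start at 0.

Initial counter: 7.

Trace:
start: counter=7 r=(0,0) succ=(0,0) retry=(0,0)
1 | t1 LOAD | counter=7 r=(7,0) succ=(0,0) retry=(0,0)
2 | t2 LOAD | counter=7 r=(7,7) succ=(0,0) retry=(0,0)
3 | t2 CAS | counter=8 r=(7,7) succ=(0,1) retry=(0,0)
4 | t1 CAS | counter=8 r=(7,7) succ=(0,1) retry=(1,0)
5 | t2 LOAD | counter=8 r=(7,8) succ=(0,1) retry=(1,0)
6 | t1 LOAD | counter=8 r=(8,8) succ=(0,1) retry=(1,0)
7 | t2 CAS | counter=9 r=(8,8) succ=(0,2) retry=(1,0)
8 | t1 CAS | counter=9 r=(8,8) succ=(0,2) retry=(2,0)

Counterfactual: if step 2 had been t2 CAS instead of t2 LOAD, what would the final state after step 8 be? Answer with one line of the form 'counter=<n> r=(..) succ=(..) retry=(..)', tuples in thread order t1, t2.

counter=9 r=(8,8) succ=(1,1) retry=(1,2)

(re-executing from step 2 with the substitution; state before step 2: counter=7 r=(7,0) succ=(0,0) retry=(0,0))
2 | t2 CAS | counter=7 r=(7,0) succ=(0,0) retry=(0,1)
3 | t2 CAS | counter=7 r=(7,0) succ=(0,0) retry=(0,2)
4 | t1 CAS | counter=8 r=(7,0) succ=(1,0) retry=(0,2)
5 | t2 LOAD | counter=8 r=(7,8) succ=(1,0) retry=(0,2)
6 | t1 LOAD | counter=8 r=(8,8) succ=(1,0) retry=(0,2)
7 | t2 CAS | counter=9 r=(8,8) succ=(1,1) retry=(0,2)
8 | t1 CAS | counter=9 r=(8,8) succ=(1,1) retry=(1,2)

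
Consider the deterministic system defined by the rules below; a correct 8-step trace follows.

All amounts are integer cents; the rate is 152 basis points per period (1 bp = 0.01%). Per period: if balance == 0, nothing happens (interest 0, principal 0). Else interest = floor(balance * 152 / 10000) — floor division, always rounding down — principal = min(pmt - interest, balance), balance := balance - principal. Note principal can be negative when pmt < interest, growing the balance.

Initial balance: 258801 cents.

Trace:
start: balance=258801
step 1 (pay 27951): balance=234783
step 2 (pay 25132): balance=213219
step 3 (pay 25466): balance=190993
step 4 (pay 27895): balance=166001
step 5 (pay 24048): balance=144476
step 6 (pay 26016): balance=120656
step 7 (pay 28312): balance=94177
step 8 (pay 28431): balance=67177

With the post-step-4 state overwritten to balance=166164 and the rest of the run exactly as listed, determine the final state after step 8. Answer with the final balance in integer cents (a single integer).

state after step 4 := balance=166164
step 5 (pay 24048): balance=144641
step 6 (pay 26016): balance=120823
step 7 (pay 28312): balance=94347
step 8 (pay 28431): balance=67350

67350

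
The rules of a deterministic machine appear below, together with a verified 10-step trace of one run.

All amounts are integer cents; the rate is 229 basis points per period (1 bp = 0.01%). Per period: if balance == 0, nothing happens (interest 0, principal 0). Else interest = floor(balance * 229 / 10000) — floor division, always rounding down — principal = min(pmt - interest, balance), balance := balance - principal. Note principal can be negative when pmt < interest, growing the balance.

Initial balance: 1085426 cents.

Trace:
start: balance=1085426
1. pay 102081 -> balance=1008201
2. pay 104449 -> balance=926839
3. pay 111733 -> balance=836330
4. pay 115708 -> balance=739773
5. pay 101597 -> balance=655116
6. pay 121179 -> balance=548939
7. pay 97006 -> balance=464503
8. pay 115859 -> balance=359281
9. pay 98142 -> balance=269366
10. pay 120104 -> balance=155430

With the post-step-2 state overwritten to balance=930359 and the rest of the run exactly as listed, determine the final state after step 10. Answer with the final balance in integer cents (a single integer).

state after step 2 := balance=930359
3. pay 111733 -> balance=839931
4. pay 115708 -> balance=743457
5. pay 101597 -> balance=658885
6. pay 121179 -> balance=552794
7. pay 97006 -> balance=468446
8. pay 115859 -> balance=363314
9. pay 98142 -> balance=273491
10. pay 120104 -> balance=159649

159649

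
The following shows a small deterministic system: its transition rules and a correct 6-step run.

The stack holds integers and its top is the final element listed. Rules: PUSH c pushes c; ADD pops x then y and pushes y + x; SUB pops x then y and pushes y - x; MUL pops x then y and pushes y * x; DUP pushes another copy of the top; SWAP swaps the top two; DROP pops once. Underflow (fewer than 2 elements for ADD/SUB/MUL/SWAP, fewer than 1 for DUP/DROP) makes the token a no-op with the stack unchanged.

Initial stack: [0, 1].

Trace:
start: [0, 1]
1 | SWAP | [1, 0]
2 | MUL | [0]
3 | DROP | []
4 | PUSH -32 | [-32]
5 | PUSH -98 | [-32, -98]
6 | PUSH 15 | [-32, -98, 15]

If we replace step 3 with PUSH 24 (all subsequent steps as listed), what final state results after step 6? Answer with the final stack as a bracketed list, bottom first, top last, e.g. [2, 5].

[0, 24, -32, -98, 15]

(re-executing from step 3 with the substitution; state before step 3: [0])
3 | PUSH 24 | [0, 24]
4 | PUSH -32 | [0, 24, -32]
5 | PUSH -98 | [0, 24, -32, -98]
6 | PUSH 15 | [0, 24, -32, -98, 15]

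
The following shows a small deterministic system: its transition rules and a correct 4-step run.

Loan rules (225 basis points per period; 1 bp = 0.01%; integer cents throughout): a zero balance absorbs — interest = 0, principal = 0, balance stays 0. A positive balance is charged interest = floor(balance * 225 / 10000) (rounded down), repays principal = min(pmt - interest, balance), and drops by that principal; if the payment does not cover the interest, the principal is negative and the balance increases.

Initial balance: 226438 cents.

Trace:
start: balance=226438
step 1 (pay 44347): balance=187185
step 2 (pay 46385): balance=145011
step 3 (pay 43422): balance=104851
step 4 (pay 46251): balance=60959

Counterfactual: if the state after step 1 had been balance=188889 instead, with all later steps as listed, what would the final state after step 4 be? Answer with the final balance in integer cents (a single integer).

state after step 1 := balance=188889
step 2 (pay 46385): balance=146754
step 3 (pay 43422): balance=106633
step 4 (pay 46251): balance=62781

62781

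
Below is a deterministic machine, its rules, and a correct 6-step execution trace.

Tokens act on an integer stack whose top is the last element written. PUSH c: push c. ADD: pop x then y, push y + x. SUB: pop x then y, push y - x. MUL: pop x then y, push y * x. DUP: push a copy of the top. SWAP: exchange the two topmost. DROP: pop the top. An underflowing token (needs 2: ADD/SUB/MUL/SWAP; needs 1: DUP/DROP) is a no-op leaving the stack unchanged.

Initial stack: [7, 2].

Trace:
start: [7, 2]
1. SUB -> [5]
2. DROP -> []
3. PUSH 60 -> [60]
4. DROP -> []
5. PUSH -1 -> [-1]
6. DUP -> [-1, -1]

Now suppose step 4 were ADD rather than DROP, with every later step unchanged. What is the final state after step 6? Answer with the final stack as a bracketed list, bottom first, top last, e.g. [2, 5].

(re-executing from step 4 with the substitution; state before step 4: [60])
4. ADD -> [60]
5. PUSH -1 -> [60, -1]
6. DUP -> [60, -1, -1]

[60, -1, -1]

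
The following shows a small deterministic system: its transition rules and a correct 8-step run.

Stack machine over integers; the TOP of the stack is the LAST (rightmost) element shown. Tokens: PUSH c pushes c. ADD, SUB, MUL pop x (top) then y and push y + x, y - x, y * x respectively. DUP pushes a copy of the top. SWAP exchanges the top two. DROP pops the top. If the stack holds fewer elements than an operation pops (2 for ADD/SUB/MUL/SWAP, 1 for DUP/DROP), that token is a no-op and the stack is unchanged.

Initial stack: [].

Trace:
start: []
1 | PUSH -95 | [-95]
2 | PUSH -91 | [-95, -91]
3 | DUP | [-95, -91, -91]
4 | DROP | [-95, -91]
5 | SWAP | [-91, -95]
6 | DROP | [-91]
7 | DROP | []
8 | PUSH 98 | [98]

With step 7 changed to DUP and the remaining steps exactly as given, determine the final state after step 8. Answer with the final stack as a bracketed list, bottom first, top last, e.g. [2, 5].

(re-executing from step 7 with the substitution; state before step 7: [-91])
7 | DUP | [-91, -91]
8 | PUSH 98 | [-91, -91, 98]

[-91, -91, 98]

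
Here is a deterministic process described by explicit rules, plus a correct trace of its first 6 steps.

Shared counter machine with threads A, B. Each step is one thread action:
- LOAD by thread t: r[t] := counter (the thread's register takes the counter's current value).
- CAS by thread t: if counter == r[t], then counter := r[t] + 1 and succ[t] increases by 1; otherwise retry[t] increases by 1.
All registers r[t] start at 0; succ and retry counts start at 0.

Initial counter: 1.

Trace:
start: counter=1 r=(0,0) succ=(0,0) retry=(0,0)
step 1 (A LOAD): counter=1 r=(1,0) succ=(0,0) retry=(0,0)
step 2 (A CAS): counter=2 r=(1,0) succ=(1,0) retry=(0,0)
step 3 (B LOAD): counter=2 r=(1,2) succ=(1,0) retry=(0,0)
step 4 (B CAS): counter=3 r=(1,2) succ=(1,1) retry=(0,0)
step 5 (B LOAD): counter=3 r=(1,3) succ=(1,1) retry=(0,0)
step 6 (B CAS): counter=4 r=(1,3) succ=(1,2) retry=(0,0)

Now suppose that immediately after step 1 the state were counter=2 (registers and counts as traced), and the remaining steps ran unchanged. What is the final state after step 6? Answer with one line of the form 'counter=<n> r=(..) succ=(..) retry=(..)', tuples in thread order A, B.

state after step 1 := counter=2 r=(1,0) succ=(0,0) retry=(0,0)
step 2 (A CAS): counter=2 r=(1,0) succ=(0,0) retry=(1,0)
step 3 (B LOAD): counter=2 r=(1,2) succ=(0,0) retry=(1,0)
step 4 (B CAS): counter=3 r=(1,2) succ=(0,1) retry=(1,0)
step 5 (B LOAD): counter=3 r=(1,3) succ=(0,1) retry=(1,0)
step 6 (B CAS): counter=4 r=(1,3) succ=(0,2) retry=(1,0)

counter=4 r=(1,3) succ=(0,2) retry=(1,0)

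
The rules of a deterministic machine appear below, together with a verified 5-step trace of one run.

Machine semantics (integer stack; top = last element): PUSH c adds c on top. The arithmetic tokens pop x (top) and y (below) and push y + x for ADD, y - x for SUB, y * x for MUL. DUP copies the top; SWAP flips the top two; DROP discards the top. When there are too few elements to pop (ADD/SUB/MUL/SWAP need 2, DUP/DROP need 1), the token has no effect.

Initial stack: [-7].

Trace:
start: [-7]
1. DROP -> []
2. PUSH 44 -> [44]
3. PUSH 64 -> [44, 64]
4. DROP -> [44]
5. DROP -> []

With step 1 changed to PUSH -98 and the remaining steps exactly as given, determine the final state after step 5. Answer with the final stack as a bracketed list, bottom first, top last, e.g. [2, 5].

(re-executing from step 1 with the substitution; state before step 1: [-7])
1. PUSH -98 -> [-7, -98]
2. PUSH 44 -> [-7, -98, 44]
3. PUSH 64 -> [-7, -98, 44, 64]
4. DROP -> [-7, -98, 44]
5. DROP -> [-7, -98]

[-7, -98]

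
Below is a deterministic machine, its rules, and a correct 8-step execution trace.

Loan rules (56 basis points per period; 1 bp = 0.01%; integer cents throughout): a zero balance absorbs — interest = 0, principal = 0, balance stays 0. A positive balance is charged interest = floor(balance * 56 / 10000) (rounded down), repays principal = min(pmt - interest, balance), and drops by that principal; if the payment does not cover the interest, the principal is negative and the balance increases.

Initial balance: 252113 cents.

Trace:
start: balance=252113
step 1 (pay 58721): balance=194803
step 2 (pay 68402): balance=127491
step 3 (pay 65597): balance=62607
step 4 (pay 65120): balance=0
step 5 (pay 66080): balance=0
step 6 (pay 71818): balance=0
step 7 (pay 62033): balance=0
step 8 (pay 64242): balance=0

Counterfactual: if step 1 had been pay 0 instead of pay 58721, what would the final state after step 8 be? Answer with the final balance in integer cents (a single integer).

0

(re-executing from step 1 with the substitution; state before step 1: balance=252113)
step 1 (pay 0): balance=253524
step 2 (pay 68402): balance=186541
step 3 (pay 65597): balance=121988
step 4 (pay 65120): balance=57551
step 5 (pay 66080): balance=0
step 6 (pay 71818): balance=0
step 7 (pay 62033): balance=0
step 8 (pay 64242): balance=0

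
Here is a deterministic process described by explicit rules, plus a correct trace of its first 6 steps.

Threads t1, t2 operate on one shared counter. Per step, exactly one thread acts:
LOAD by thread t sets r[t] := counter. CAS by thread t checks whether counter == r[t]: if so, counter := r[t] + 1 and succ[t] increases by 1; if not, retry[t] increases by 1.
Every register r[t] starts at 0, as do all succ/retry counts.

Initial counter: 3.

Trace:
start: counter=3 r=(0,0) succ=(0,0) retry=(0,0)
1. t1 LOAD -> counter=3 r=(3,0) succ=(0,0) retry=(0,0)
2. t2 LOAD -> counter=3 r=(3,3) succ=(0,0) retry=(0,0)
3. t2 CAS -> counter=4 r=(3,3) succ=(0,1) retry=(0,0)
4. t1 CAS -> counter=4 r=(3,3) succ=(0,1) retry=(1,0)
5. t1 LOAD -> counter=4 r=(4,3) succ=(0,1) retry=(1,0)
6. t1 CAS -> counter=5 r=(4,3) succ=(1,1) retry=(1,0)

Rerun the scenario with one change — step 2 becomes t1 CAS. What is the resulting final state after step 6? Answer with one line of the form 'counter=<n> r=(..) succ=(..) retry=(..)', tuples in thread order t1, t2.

(re-executing from step 2 with the substitution; state before step 2: counter=3 r=(3,0) succ=(0,0) retry=(0,0))
2. t1 CAS -> counter=4 r=(3,0) succ=(1,0) retry=(0,0)
3. t2 CAS -> counter=4 r=(3,0) succ=(1,0) retry=(0,1)
4. t1 CAS -> counter=4 r=(3,0) succ=(1,0) retry=(1,1)
5. t1 LOAD -> counter=4 r=(4,0) succ=(1,0) retry=(1,1)
6. t1 CAS -> counter=5 r=(4,0) succ=(2,0) retry=(1,1)

counter=5 r=(4,0) succ=(2,0) retry=(1,1)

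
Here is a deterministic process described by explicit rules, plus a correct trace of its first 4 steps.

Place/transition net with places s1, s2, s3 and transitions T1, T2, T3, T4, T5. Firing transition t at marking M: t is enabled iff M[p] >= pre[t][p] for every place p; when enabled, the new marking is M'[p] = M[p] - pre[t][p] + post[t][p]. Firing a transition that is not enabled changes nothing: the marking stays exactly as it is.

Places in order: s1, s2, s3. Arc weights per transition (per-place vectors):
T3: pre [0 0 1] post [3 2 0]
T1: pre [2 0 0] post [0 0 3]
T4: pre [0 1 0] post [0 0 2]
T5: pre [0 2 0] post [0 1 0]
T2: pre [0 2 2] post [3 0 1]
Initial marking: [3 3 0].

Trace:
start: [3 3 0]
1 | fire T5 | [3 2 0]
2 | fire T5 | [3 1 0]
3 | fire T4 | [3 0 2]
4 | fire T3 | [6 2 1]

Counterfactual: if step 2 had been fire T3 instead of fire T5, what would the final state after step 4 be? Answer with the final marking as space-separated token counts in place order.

6 3 1

(re-executing from step 2 with the substitution; state before step 2: [3 2 0])
2 | fire T3 | [3 2 0]
3 | fire T4 | [3 1 2]
4 | fire T3 | [6 3 1]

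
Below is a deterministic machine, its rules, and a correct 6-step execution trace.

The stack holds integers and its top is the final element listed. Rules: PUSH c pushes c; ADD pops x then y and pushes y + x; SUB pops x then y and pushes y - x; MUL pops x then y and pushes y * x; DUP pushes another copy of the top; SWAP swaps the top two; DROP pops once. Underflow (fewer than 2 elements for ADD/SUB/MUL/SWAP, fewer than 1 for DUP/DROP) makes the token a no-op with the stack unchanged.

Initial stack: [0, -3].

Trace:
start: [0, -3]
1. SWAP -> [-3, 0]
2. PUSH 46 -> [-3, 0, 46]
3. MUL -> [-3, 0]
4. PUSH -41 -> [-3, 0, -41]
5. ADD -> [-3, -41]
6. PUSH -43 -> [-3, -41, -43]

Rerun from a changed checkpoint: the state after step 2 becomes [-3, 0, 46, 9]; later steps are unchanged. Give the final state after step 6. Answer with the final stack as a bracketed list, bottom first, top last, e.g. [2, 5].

[-3, 0, 373, -43]

state after step 2 := [-3, 0, 46, 9]
3. MUL -> [-3, 0, 414]
4. PUSH -41 -> [-3, 0, 414, -41]
5. ADD -> [-3, 0, 373]
6. PUSH -43 -> [-3, 0, 373, -43]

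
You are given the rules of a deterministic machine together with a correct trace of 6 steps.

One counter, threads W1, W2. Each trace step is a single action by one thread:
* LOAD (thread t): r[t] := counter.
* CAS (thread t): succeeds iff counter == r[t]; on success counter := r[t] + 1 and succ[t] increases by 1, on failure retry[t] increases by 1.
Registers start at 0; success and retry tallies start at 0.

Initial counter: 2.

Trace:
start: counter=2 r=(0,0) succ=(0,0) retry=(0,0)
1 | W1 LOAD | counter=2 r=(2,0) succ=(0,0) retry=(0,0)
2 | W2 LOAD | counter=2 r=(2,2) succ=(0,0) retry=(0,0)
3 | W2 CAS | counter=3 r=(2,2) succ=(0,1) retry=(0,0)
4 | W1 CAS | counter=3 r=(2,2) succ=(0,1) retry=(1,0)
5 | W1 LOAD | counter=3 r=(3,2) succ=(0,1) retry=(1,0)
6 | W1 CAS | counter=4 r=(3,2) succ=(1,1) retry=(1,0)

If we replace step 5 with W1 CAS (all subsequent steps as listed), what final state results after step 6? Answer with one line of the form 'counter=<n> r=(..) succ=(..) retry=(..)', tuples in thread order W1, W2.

(re-executing from step 5 with the substitution; state before step 5: counter=3 r=(2,2) succ=(0,1) retry=(1,0))
5 | W1 CAS | counter=3 r=(2,2) succ=(0,1) retry=(2,0)
6 | W1 CAS | counter=3 r=(2,2) succ=(0,1) retry=(3,0)

counter=3 r=(2,2) succ=(0,1) retry=(3,0)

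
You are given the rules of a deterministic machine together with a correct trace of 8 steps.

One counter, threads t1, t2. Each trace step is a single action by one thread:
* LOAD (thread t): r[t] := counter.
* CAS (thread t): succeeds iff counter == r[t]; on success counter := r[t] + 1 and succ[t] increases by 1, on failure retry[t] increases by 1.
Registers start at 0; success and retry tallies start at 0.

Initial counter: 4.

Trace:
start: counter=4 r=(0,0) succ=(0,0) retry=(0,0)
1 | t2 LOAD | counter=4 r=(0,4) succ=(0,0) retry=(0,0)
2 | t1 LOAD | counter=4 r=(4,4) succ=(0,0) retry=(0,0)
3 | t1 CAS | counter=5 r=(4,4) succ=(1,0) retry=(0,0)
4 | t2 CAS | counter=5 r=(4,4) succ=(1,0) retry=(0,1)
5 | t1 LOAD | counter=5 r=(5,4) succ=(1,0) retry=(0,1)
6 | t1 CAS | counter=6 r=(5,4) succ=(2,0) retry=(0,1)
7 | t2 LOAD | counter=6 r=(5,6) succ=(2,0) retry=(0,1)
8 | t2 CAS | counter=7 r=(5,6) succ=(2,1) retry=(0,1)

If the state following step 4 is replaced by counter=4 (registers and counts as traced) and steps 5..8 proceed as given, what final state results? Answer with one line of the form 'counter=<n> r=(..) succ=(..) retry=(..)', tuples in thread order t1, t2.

state after step 4 := counter=4 r=(4,4) succ=(1,0) retry=(0,1)
5 | t1 LOAD | counter=4 r=(4,4) succ=(1,0) retry=(0,1)
6 | t1 CAS | counter=5 r=(4,4) succ=(2,0) retry=(0,1)
7 | t2 LOAD | counter=5 r=(4,5) succ=(2,0) retry=(0,1)
8 | t2 CAS | counter=6 r=(4,5) succ=(2,1) retry=(0,1)

counter=6 r=(4,5) succ=(2,1) retry=(0,1)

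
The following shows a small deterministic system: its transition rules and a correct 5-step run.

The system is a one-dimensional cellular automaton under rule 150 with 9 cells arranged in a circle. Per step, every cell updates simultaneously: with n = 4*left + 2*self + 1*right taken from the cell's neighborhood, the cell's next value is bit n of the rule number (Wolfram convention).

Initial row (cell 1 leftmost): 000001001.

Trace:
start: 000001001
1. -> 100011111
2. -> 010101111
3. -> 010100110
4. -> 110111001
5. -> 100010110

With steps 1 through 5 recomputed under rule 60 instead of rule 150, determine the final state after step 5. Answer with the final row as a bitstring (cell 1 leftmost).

010111101

(re-executing steps 1..5 under rule 60; state before step 1: 000001001)
1. -> 100001101
2. -> 010001011
3. -> 111001110
4. -> 100101001
5. -> 010111101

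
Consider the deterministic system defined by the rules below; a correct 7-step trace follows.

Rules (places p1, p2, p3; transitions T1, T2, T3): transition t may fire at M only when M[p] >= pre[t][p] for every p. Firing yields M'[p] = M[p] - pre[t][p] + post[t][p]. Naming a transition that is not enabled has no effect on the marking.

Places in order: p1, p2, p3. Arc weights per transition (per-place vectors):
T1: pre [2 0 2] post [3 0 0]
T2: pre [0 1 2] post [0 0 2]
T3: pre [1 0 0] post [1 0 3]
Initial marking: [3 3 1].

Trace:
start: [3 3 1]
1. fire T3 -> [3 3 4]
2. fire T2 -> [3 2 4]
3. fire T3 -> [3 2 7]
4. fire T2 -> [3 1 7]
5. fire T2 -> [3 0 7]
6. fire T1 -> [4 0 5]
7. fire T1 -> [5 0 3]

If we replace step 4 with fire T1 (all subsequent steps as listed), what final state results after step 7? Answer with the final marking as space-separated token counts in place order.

(re-executing from step 4 with the substitution; state before step 4: [3 2 7])
4. fire T1 -> [4 2 5]
5. fire T2 -> [4 1 5]
6. fire T1 -> [5 1 3]
7. fire T1 -> [6 1 1]

6 1 1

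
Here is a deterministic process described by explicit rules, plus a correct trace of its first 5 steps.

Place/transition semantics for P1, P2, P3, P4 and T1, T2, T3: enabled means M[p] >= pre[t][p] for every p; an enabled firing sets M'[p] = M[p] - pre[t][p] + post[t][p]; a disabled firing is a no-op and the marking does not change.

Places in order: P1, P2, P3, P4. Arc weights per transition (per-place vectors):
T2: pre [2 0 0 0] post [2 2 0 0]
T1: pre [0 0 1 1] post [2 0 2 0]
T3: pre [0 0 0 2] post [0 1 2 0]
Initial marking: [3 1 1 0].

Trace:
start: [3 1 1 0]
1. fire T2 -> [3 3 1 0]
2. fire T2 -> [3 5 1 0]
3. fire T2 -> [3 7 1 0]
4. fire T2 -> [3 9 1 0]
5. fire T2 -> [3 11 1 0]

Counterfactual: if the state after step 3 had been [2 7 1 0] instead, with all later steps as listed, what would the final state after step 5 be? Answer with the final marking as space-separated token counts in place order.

state after step 3 := [2 7 1 0]
4. fire T2 -> [2 9 1 0]
5. fire T2 -> [2 11 1 0]

2 11 1 0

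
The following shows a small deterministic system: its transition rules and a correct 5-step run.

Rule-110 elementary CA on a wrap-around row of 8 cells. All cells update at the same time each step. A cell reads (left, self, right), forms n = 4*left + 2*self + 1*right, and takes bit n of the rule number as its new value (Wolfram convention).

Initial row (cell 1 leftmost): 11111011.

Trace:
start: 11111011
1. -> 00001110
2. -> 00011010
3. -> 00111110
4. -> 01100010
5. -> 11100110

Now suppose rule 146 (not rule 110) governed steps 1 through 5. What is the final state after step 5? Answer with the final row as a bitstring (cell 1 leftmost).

(re-executing steps 1..5 under rule 146; state before step 1: 11111011)
1. -> 11110001
2. -> 11101010
3. -> 01000000
4. -> 10100000
5. -> 00010001

00010001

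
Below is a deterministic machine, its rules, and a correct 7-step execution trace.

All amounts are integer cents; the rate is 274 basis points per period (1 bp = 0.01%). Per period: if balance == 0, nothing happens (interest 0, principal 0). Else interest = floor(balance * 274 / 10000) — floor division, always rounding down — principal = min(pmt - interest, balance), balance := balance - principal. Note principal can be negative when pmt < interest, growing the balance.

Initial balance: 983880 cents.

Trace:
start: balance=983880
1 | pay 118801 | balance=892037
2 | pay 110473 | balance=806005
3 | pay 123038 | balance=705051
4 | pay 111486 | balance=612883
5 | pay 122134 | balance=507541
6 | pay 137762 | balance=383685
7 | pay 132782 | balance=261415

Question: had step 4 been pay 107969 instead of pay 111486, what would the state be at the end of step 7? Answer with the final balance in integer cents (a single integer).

(re-executing from step 4 with the substitution; state before step 4: balance=705051)
4 | pay 107969 | balance=616400
5 | pay 122134 | balance=511155
6 | pay 137762 | balance=387398
7 | pay 132782 | balance=265230

265230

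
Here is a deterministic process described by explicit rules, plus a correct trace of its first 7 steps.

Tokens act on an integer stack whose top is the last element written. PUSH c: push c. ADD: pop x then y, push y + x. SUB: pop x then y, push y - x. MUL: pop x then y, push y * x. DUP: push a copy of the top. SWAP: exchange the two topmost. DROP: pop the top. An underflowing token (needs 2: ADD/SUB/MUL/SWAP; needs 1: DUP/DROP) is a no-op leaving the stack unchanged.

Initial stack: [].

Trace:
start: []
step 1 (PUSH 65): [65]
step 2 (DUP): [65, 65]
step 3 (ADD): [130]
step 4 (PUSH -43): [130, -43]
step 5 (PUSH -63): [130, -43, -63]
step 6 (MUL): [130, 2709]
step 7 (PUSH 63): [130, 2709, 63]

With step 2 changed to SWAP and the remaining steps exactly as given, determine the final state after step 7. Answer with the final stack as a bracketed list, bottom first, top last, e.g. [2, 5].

[65, 2709, 63]

(re-executing from step 2 with the substitution; state before step 2: [65])
step 2 (SWAP): [65]
step 3 (ADD): [65]
step 4 (PUSH -43): [65, -43]
step 5 (PUSH -63): [65, -43, -63]
step 6 (MUL): [65, 2709]
step 7 (PUSH 63): [65, 2709, 63]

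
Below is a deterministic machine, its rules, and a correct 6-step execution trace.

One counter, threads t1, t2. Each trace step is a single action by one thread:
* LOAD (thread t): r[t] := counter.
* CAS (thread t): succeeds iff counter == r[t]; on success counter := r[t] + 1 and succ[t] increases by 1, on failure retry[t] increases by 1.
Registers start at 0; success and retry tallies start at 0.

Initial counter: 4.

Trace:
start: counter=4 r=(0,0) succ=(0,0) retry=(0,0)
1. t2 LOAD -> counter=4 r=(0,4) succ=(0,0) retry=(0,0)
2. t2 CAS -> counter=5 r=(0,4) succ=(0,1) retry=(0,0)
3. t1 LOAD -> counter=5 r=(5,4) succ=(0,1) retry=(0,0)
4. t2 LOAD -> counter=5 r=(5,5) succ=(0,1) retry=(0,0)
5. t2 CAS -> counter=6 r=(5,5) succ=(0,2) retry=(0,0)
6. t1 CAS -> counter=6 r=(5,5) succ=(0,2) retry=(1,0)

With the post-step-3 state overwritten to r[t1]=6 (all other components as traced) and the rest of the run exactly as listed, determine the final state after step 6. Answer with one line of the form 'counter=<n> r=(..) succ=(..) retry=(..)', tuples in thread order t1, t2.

counter=7 r=(6,5) succ=(1,2) retry=(0,0)

state after step 3 := counter=5 r=(6,4) succ=(0,1) retry=(0,0)
4. t2 LOAD -> counter=5 r=(6,5) succ=(0,1) retry=(0,0)
5. t2 CAS -> counter=6 r=(6,5) succ=(0,2) retry=(0,0)
6. t1 CAS -> counter=7 r=(6,5) succ=(1,2) retry=(0,0)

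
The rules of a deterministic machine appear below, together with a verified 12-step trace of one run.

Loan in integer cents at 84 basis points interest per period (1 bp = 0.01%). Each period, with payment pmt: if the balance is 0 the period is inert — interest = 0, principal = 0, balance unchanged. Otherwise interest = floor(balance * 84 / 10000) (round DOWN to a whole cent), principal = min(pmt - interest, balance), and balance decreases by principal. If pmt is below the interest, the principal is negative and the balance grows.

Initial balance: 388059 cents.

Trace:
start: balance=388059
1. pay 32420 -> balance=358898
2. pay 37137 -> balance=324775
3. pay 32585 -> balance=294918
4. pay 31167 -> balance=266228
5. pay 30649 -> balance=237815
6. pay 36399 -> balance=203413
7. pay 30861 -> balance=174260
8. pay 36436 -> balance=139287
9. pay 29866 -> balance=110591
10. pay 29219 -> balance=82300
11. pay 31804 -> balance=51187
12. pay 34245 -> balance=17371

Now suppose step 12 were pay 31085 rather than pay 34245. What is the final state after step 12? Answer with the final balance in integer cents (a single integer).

(re-executing from step 12 with the substitution; state before step 12: balance=51187)
12. pay 31085 -> balance=20531

20531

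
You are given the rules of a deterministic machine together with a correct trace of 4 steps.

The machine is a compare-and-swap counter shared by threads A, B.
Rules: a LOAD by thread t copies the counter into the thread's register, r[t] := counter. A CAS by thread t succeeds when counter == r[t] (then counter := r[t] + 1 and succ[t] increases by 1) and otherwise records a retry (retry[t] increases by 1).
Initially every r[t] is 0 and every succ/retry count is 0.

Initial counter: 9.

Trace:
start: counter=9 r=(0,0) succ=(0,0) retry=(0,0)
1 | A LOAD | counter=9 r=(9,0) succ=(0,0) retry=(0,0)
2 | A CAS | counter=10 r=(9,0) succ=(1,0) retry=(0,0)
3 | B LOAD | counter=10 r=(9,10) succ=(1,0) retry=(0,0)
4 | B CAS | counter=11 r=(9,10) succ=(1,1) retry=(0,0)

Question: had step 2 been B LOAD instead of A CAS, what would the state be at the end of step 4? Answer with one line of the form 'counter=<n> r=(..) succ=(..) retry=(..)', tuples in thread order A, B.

counter=10 r=(9,9) succ=(0,1) retry=(0,0)

(re-executing from step 2 with the substitution; state before step 2: counter=9 r=(9,0) succ=(0,0) retry=(0,0))
2 | B LOAD | counter=9 r=(9,9) succ=(0,0) retry=(0,0)
3 | B LOAD | counter=9 r=(9,9) succ=(0,0) retry=(0,0)
4 | B CAS | counter=10 r=(9,9) succ=(0,1) retry=(0,0)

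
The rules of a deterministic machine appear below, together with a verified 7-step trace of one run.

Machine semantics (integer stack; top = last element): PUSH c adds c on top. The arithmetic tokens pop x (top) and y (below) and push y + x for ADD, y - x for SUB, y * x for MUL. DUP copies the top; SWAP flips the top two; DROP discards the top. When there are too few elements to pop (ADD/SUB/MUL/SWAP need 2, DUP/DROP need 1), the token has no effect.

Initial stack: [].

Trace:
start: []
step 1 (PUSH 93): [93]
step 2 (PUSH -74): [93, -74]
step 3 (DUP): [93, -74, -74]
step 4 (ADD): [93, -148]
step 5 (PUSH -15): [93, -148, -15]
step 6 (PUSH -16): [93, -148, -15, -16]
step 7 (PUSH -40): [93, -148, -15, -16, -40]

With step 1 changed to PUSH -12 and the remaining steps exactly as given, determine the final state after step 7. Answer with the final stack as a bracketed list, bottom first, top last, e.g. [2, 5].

[-12, -148, -15, -16, -40]

(re-executing from step 1 with the substitution; state before step 1: [])
step 1 (PUSH -12): [-12]
step 2 (PUSH -74): [-12, -74]
step 3 (DUP): [-12, -74, -74]
step 4 (ADD): [-12, -148]
step 5 (PUSH -15): [-12, -148, -15]
step 6 (PUSH -16): [-12, -148, -15, -16]
step 7 (PUSH -40): [-12, -148, -15, -16, -40]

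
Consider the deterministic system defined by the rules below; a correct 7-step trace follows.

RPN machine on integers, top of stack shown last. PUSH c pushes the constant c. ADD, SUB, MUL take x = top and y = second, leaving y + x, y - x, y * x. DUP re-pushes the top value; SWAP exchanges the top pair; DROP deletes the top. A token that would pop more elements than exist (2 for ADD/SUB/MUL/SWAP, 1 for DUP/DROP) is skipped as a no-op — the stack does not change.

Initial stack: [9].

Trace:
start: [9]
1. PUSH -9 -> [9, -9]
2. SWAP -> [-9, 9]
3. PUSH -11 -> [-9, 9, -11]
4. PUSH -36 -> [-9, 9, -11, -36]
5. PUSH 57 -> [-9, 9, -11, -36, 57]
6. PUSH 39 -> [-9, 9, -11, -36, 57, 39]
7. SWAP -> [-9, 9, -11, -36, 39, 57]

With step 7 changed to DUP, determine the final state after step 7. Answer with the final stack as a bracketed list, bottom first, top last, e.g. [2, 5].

[-9, 9, -11, -36, 57, 39, 39]

(re-executing from step 7 with the substitution; state before step 7: [-9, 9, -11, -36, 57, 39])
7. DUP -> [-9, 9, -11, -36, 57, 39, 39]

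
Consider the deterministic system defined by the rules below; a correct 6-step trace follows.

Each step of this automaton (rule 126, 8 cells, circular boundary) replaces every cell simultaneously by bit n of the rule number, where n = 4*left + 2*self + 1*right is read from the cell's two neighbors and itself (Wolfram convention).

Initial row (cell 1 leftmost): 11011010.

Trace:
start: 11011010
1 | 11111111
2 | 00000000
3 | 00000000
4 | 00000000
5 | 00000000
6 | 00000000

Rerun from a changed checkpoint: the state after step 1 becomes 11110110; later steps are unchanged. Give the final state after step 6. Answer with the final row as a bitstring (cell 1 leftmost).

00000000

state after step 1 := 11110110
2 | 10011111
3 | 11110000
4 | 10011001
5 | 11111111
6 | 00000000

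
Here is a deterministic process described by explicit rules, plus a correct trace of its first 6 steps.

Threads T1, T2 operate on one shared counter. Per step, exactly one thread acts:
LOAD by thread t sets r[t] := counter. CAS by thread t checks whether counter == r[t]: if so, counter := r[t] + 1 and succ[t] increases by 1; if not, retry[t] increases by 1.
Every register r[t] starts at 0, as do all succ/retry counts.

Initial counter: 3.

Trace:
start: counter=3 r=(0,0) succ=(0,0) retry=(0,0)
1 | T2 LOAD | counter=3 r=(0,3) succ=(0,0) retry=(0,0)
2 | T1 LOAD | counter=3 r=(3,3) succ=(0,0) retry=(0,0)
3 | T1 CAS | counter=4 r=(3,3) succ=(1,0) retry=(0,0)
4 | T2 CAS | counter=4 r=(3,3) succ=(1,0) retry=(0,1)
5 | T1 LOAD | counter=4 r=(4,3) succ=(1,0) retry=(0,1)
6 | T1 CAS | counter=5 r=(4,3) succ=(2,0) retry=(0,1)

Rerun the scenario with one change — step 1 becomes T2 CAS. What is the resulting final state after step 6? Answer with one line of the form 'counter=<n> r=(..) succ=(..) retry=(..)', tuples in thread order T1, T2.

counter=5 r=(4,0) succ=(2,0) retry=(0,2)

(re-executing from step 1 with the substitution; state before step 1: counter=3 r=(0,0) succ=(0,0) retry=(0,0))
1 | T2 CAS | counter=3 r=(0,0) succ=(0,0) retry=(0,1)
2 | T1 LOAD | counter=3 r=(3,0) succ=(0,0) retry=(0,1)
3 | T1 CAS | counter=4 r=(3,0) succ=(1,0) retry=(0,1)
4 | T2 CAS | counter=4 r=(3,0) succ=(1,0) retry=(0,2)
5 | T1 LOAD | counter=4 r=(4,0) succ=(1,0) retry=(0,2)
6 | T1 CAS | counter=5 r=(4,0) succ=(2,0) retry=(0,2)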